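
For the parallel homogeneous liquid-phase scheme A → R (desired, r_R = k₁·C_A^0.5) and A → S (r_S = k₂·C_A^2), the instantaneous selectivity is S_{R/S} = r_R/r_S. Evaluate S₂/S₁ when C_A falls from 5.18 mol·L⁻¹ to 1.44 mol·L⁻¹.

6.82

S_{R/S} = (k₁/k₂)·C_A^-1.5, so S₂/S₁ = (C_{A,2}/C_{A,1})^-1.5.
= (1.44/5.18)^(-1.5) = (0.2780)^(-1.5) = 6.82.
Selectivity toward R rises as C_A falls — low-concentration operation is favoured.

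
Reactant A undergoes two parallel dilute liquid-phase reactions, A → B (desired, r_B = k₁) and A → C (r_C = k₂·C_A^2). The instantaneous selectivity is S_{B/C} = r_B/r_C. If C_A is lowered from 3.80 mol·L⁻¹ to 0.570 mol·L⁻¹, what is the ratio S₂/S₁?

S_{B/C} = (k₁/k₂)·C_A^-2, so S₂/S₁ = (C_{A,2}/C_{A,1})^-2.
= (0.570/3.80)^(-2) = (0.1500)^(-2) = 44.4.

44.4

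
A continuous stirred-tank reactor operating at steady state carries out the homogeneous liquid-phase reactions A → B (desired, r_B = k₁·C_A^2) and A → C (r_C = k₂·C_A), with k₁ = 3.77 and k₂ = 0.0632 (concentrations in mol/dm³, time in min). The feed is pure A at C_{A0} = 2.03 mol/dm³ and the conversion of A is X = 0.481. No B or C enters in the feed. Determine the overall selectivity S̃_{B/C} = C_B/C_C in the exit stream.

62.8

Exit C_A = C_{A0}(1−X) = 2.03×0.519 = 1.054 mol/dm³.
In a CSTR the entire volume is at exit conditions, so r_B = 3.77×1.054^2 = 4.185 and r_C = 0.0632×1.054 = 0.06659.
Overall selectivity = C_B/C_C = r_Bτ/(r_Cτ) = r_B/r_C = 62.8.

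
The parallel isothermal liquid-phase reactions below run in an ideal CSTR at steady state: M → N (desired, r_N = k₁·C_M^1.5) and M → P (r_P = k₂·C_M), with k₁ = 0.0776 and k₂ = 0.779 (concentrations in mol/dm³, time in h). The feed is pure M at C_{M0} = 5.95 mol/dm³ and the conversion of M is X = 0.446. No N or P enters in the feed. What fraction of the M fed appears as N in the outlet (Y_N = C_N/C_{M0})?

0.0683

Exit C_M = C_{M0}(1−X) = 5.95×0.554 = 3.296 mol/dm³.
In a CSTR the entire volume is at exit conditions, so r_N = 0.0776×3.296^1.5 = 0.4644 and r_P = 0.779×3.296 = 2.568.
Fraction of consumed M going to N: r_N/(r_N+r_P) = 0.1532.
C_N = 0.1532·C_{M0}·X = 0.1532×5.95×0.446 = 0.406 mol/dm³; Y_N = C_N/C_{M0} = 0.0683.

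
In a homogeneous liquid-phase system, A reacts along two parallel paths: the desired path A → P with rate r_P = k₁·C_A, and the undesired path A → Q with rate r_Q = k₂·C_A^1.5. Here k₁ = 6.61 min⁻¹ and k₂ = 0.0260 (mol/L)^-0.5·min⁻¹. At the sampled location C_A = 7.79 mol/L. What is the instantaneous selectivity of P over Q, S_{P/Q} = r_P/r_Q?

S_{P/Q} = r_P/r_Q = (k₁·C_A)/(k₂·C_A^1.5) = (k₁/k₂)·C_A^-0.5.
= (6.61×7.790) / (0.0260×7.790^1.5) = 51.49/0.5653 = 91.1.

91.1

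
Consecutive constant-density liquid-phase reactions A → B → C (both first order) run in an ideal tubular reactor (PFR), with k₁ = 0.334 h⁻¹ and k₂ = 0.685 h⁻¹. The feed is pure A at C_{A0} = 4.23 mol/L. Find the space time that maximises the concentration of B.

The intermediate peaks when r₁ = r₂, i.e. k₁e^(−k₁τ) = k₂e^(−k₂τ), giving τ_opt = ln(k₂/k₁)/(k₂−k₁).
= ln(0.685/0.334)/(0.685−0.334) = ln(2.051)/0.3510 = 0.7183/0.3510 = 2.05 h.

2.05 h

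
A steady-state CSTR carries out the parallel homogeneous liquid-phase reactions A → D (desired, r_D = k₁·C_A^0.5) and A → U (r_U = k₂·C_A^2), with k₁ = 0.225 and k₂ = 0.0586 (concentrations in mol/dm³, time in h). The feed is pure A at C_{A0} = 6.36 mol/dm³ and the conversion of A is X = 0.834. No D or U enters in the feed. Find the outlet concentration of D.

Exit C_A = C_{A0}(1−X) = 6.36×0.166 = 1.056 mol/dm³.
A CSTR operates uniformly at the exit composition, giving r_D = 0.2312 and r_U = 0.06532 (each k·C_A^n at C_A = 1.056).
Fraction of consumed A going to D: r_D/(r_D+r_U) = 0.7797.
C_D = 0.7797·C_{A0}·X = 0.7797×6.36×0.834 = 4.14 mol/dm³.

4.14 mol/dm³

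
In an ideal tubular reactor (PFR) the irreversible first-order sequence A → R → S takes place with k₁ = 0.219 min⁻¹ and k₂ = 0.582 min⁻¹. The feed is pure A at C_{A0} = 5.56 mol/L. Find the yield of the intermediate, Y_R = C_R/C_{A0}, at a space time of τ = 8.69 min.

0.0861

For first-order series with pure A initially, C_R(τ) = k₁C_{A0}/(k₂−k₁)·(e^(−k₁τ) − e^(−k₂τ)).
e^(−k₁τ) = e^(−0.219×8.69) = e^(−1.903) = 0.1491; e^(−k₂τ) = e^(−5.058) = 0.006361.
C_R = 0.219×5.56/(0.582−0.219) × (0.1491−0.006361) = 3.354×0.1427 = 0.4788 mol/L.
Y_R = C_R/C_{A0} = 0.4788/5.56 = 0.0861.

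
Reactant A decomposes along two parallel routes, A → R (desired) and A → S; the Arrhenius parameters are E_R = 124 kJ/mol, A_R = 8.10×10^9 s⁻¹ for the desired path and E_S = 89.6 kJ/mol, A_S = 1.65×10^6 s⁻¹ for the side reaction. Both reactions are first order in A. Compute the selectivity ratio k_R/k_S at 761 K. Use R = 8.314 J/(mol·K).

With equal orders, S_{R/S} = k_R/k_S = (A_R/A_S)·exp[(E_S−E_R)/(RT)].
(E_S−E_R)/(RT) = (89.6−124)×10³/(8.314×761) = -34400/6327 = -5.437.
k_R/k_S = (8.10×10^9/1.65×10^6)·exp(-5.437) = 4909 × 0.004352 = 21.4.

21.4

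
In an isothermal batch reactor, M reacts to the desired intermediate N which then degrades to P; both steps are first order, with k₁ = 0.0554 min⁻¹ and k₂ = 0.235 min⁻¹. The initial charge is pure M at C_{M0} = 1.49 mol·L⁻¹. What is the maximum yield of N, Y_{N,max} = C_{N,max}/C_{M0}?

0.151

At the optimum, C_{N,max}/C_{M0} = (k₁/k₂)^[k₂/(k₂−k₁)].
= (0.0554/0.235)^(0.235/(0.235−0.0554)) = (0.2357)^(1.308) = 0.1510.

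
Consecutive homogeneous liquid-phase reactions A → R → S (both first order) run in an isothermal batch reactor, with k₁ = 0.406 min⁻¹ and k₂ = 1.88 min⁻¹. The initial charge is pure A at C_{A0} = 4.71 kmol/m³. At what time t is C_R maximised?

The intermediate peaks when r₁ = r₂, i.e. k₁e^(−k₁t) = k₂e^(−k₂t), giving t_opt = ln(k₂/k₁)/(k₂−k₁).
= ln(1.88/0.406)/(1.88−0.406) = ln(4.631)/1.474 = 1.533/1.474 = 1.04 min.

1.04 min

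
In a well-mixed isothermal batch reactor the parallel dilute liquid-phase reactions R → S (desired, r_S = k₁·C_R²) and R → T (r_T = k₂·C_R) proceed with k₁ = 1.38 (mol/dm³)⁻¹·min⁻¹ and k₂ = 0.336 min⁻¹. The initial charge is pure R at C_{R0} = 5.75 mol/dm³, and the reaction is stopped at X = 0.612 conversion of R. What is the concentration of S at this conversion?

3.30 mol/dm³

C_R = C_{R0}(1−X) = 2.231 mol/dm³.
Along a PFR/batch, dC_T/dC_R = −r_T/(r_S+r_T) = −k₂/(k₂+k₁·C_R).
Integrating from C_{R0} to C_R: C_T = (0.336/1.38)·ln[(0.336+1.38·5.75)/(0.336+1.38·2.23)] = 0.2435·ln(8.271/3.415) = 0.2154 mol/dm³.
Then C_S = (C_{R0}−C_R) − C_T = 3.519 − 0.2154 = 3.304 mol/dm³.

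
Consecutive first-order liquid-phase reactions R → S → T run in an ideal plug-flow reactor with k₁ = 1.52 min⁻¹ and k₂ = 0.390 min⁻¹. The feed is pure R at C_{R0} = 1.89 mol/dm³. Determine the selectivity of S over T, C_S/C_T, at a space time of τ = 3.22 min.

0.602

Solving the coupled first-order balances gives C_S(τ) = [k₁/(k₂−k₁)]·C_{R0}·(e^(−k₁τ) − e^(−k₂τ)).
e^(−k₁τ) = e^(−1.52×3.22) = e^(−4.894) = 0.007488; e^(−k₂τ) = e^(−1.256) = 0.2848.
C_S = 1.52×1.89/(0.390−1.52) × (0.007488−0.2848) = (-2.542)×(-0.2774) = 0.7051 mol/dm³.
C_R = C_{R0}e^(−k₁τ) = 0.01415 mol/dm³, so C_T = C_{R0}−C_R−C_S = 1.171 mol/dm³; C_S/C_T = 0.602.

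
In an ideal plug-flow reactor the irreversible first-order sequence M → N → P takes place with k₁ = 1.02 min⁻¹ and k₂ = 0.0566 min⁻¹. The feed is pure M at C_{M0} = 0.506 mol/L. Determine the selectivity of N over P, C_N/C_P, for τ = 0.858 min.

35.6

For first-order series with pure M initially, C_N(τ) = k₁C_{M0}/(k₂−k₁)·(e^(−k₁τ) − e^(−k₂τ)).
e^(−k₁τ) = e^(−1.02×0.858) = e^(−0.8752) = 0.4168; e^(−k₂τ) = e^(−0.04856) = 0.9526.
C_N = 1.02×0.506/(0.0566−1.02) × (0.4168−0.9526) = (-0.5357)×(-0.5358) = 0.2870 mol/L.
C_M = C_{M0}e^(−k₁τ) = 0.2109 mol/L, so C_P = C_{M0}−C_M−C_N = 0.008058 mol/L; C_N/C_P = 35.6.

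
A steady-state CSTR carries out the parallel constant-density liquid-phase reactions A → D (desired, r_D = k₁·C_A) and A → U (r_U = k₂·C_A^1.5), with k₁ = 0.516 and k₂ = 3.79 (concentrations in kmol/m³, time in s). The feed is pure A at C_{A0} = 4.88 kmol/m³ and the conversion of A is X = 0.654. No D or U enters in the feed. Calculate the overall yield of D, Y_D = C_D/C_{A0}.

Exit C_A = C_{A0}(1−X) = 4.88×0.346 = 1.688 kmol/m³.
Rates in a CSTR are evaluated at the outlet concentration: r_D = 0.516×1.688 = 0.8713, r_U = 3.79×1.688^1.5 = 8.315.
Fraction of consumed A going to D: r_D/(r_D+r_U) = 0.09484.
C_D = 0.09484·C_{A0}·X = 0.09484×4.88×0.654 = 0.303 kmol/m³; Y_D = C_D/C_{A0} = 0.0620.

0.0620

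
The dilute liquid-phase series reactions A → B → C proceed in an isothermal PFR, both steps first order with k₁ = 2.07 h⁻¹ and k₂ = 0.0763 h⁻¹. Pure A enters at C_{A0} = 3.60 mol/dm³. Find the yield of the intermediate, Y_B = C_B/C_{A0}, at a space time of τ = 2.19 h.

0.867

The intermediate concentration in a first-order A→B→C sequence is C_B = k₁C_{A0}(e^(−k₁τ) − e^(−k₂τ))/(k₂−k₁).
e^(−k₁τ) = e^(−2.07×2.19) = e^(−4.533) = 0.01075; e^(−k₂τ) = e^(−0.1671) = 0.8461.
C_B = 2.07×3.60/(0.0763−2.07) × (0.01075−0.8461) = (-3.738)×(-0.8354) = 3.122 mol/dm³.
Y_B = C_B/C_{A0} = 3.122/3.60 = 0.867.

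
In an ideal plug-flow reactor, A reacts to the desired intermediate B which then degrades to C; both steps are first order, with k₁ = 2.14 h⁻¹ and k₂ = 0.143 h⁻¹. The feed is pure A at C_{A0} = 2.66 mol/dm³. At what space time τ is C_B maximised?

Setting dC_B/dτ = 0 gives τ_opt = ln(k₂/k₁)/(k₂−k₁).
= ln(0.143/2.14)/(0.143−2.14) = ln(0.06682)/-1.997 = -2.706/-1.997 = 1.35 h.

1.35 h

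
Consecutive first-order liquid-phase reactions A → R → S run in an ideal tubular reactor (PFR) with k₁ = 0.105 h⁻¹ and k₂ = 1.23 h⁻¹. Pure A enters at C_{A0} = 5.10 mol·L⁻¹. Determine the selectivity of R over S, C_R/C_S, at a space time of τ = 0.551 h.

2.62

For first-order series with pure A initially, C_R(τ) = k₁C_{A0}/(k₂−k₁)·(e^(−k₁τ) − e^(−k₂τ)).
e^(−k₁τ) = e^(−0.105×0.551) = e^(−0.05786) = 0.9438; e^(−k₂τ) = e^(−0.6777) = 0.5078.
C_R = 0.105×5.10/(1.23−0.105) × (0.9438−0.5078) = 0.4760×0.4360 = 0.2075 mol·L⁻¹.
C_A = C_{A0}e^(−k₁τ) = 4.813 mol·L⁻¹, so C_S = C_{A0}−C_A−C_R = 0.07914 mol·L⁻¹; C_R/C_S = 2.62.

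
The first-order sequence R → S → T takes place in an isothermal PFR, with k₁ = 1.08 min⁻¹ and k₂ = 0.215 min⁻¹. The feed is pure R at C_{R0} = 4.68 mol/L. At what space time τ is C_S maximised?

1.87 min

The intermediate peaks when r₁ = r₂, i.e. k₁e^(−k₁τ) = k₂e^(−k₂τ), giving τ_opt = ln(k₂/k₁)/(k₂−k₁).
= ln(0.215/1.08)/(0.215−1.08) = ln(0.1991)/-0.8650 = -1.614/-0.8650 = 1.87 min.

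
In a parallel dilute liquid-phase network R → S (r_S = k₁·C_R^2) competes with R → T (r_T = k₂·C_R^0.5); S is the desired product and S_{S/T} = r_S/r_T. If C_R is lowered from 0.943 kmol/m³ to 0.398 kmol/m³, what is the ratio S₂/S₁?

S_{S/T} = (k₁/k₂)·C_R^1.5, so S₂/S₁ = (C_{R,2}/C_{R,1})^1.5.
= (0.398/0.943)^1.5 = (0.4221)^1.5 = 0.274.
Selectivity toward S falls as C_R falls — high-concentration operation is favoured.

0.274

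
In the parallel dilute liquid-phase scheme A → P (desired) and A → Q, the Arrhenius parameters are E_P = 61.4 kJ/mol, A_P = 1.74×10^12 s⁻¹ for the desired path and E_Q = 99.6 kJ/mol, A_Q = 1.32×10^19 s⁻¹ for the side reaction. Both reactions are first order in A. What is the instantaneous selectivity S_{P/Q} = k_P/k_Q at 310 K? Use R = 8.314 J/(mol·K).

With equal orders, S_{P/Q} = k_P/k_Q = (A_P/A_Q)·exp[(E_Q−E_P)/(RT)].
(E_Q−E_P)/(RT) = (99.6−61.4)×10³/(8.314×310) = 38200/2577 = 14.82.
k_P/k_Q = (1.74×10^12/1.32×10^19)·exp(14.82) = 1.318×10^-7 × 2.735×10^6 = 0.360.
Since E_P < E_Q, lowering the temperature improves selectivity toward P.

0.360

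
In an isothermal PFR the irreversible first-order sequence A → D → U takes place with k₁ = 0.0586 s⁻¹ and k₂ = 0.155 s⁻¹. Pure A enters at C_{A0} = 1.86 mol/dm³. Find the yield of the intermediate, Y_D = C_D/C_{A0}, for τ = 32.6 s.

0.0861

For first-order series with pure A initially, C_D(τ) = k₁C_{A0}/(k₂−k₁)·(e^(−k₁τ) − e^(−k₂τ)).
e^(−k₁τ) = e^(−0.0586×32.6) = e^(−1.910) = 0.1480; e^(−k₂τ) = e^(−5.053) = 0.006390.
C_D = 0.0586×1.86/(0.155−0.0586) × (0.1480−0.006390) = 1.131×0.1416 = 0.1601 mol/dm³.
Y_D = C_D/C_{A0} = 0.1601/1.86 = 0.0861.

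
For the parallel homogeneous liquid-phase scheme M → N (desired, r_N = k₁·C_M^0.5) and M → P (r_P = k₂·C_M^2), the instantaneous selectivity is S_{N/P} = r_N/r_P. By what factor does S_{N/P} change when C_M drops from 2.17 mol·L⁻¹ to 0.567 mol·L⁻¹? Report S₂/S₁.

7.49

S_{N/P} = (k₁/k₂)·C_M^-1.5, so S₂/S₁ = (C_{M,2}/C_{M,1})^-1.5.
= (0.567/2.17)^(-1.5) = (0.2613)^(-1.5) = 7.49.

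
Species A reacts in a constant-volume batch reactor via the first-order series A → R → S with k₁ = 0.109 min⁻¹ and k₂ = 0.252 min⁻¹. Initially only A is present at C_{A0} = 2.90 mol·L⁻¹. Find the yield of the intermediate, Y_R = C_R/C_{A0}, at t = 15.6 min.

Solving the coupled first-order balances gives C_R(t) = [k₁/(k₂−k₁)]·C_{A0}·(e^(−k₁t) − e^(−k₂t)).
e^(−k₁t) = e^(−0.109×15.6) = e^(−1.700) = 0.1826; e^(−k₂t) = e^(−3.931) = 0.01962.
C_R = 0.109×2.90/(0.252−0.109) × (0.1826−0.01962) = 2.210×0.1630 = 0.3603 mol·L⁻¹.
Y_R = C_R/C_{A0} = 0.3603/2.90 = 0.124.

0.124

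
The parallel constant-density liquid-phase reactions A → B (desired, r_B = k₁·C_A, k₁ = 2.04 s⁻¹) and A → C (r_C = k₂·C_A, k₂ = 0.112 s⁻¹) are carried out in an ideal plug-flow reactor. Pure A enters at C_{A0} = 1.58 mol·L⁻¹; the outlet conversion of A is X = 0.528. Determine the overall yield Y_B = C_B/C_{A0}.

C_A = C_{A0}(1−X) = 0.7458 mol·L⁻¹.
Both paths are first order in A, so the instantaneous fraction to B is constant: dC_B/d(−C_A) = k₁/(k₁+k₂) = 0.9480.
C_B = 0.9480·(C_{A0}−C_A) = 0.9480×0.8342 = 0.791 mol·L⁻¹.
Y_B = C_B/C_{A0} = 0.7908/1.58 = 0.501.

0.501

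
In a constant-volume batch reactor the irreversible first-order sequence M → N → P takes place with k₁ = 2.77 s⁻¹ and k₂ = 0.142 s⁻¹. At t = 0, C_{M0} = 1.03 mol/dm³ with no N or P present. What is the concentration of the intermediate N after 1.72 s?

Solving the coupled first-order balances gives C_N(t) = [k₁/(k₂−k₁)]·C_{M0}·(e^(−k₁t) − e^(−k₂t)).
e^(−k₁t) = e^(−2.77×1.72) = e^(−4.764) = 0.008528; e^(−k₂t) = e^(−0.2442) = 0.7833.
C_N = 2.77×1.03/(0.142−2.77) × (0.008528−0.7833) = (-1.086)×(-0.7748) = 0.8411 mol/dm³.

0.841 mol/dm³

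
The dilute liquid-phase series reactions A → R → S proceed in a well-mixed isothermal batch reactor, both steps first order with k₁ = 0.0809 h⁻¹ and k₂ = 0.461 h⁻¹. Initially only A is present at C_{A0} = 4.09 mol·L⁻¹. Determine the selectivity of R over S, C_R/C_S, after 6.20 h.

For first-order series with pure A initially, C_R(t) = k₁C_{A0}/(k₂−k₁)·(e^(−k₁t) − e^(−k₂t)).
e^(−k₁t) = e^(−0.0809×6.20) = e^(−0.5016) = 0.6056; e^(−k₂t) = e^(−2.858) = 0.05737.
C_R = 0.0809×4.09/(0.461−0.0809) × (0.6056−0.05737) = 0.8705×0.5482 = 0.4772 mol·L⁻¹.
C_A = C_{A0}e^(−k₁t) = 2.477 mol·L⁻¹, so C_S = C_{A0}−C_A−C_R = 1.136 mol·L⁻¹; C_R/C_S = 0.420.

0.420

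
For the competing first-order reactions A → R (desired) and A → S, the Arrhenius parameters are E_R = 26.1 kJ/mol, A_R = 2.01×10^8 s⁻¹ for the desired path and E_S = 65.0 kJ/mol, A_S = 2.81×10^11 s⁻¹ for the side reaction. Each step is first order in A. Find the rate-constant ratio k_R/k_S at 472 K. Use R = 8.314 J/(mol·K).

Since both paths have the same order in A, the concentration cancels and S_{R/S} = k_R/k_S = (A_R/A_S)·exp[(E_S−E_R)/(RT)].
(E_S−E_R)/(RT) = (65.0−26.1)×10³/(8.314×472) = 38900/3924 = 9.913.
k_R/k_S = (2.01×10^8/2.81×10^11)·exp(9.913) = 7.153×10^-4 × 20188 = 14.4.
Since E_R < E_S, lowering the temperature improves selectivity toward R.

14.4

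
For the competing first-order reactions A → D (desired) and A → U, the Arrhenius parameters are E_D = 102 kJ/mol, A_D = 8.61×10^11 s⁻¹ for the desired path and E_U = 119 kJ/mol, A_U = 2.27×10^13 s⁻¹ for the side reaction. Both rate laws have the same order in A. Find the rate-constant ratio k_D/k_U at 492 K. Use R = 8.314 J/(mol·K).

2.42

k_D/k_U = (A_D/A_U)·exp[−(E_D−E_U)/(RT)] = (A_D/A_U)·exp[(E_U−E_D)/(RT)].
(E_U−E_D)/(RT) = (119−102)×10³/(8.314×492) = 17000/4090 = 4.156.
k_D/k_U = (8.61×10^11/2.27×10^13)·exp(4.156) = 0.03793 × 63.81 = 2.42.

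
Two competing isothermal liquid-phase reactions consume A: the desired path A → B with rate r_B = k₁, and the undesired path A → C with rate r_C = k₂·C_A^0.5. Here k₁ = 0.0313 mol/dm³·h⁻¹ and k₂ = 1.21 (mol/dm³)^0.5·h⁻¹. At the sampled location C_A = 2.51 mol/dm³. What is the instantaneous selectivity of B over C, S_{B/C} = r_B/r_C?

S_{B/C} = r_B/r_C = (k₁)/(k₂·C_A^0.5) = (k₁/k₂)·C_A^-0.5.
= (0.0313) / (1.21×2.510^0.5) = 0.03130/1.917 = 0.0163.

0.0163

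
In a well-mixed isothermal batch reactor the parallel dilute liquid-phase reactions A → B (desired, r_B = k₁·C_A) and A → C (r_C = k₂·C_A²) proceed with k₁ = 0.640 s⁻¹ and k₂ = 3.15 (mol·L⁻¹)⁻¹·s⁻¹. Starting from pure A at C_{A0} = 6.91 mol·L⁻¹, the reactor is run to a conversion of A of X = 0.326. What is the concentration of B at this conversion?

C_A = C_{A0}(1−X) = 4.657 mol·L⁻¹.
Along a PFR/batch, dC_B/dC_A = −r_B/(r_B+r_C) = −k₁/(k₁+k₂·C_A).
Integrating from C_{A0} to C_A: C_B = (0.640/3.15)·ln[(0.640+3.15·6.91)/(0.640+3.15·4.66)] = 0.2032·ln(22.41/15.31) = 0.07737 mol·L⁻¹.

0.0774 mol·L⁻¹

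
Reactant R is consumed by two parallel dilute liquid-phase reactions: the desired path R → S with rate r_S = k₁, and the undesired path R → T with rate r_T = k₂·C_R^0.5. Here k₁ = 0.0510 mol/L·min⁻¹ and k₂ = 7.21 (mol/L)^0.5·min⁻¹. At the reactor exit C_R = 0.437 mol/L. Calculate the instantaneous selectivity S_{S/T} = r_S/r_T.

S_{S/T} = r_S/r_T = (k₁)/(k₂·C_R^0.5) = (k₁/k₂)·C_R^-0.5.
= (0.0510) / (7.21×0.4370^0.5) = 0.05100/4.766 = 0.0107.

0.0107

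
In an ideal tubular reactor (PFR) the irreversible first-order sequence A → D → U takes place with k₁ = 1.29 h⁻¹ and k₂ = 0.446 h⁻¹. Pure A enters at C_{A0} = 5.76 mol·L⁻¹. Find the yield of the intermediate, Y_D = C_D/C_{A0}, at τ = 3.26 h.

0.334

For first-order series with pure A initially, C_D(τ) = k₁C_{A0}/(k₂−k₁)·(e^(−k₁τ) − e^(−k₂τ)).
e^(−k₁τ) = e^(−1.29×3.26) = e^(−4.205) = 0.01491; e^(−k₂τ) = e^(−1.454) = 0.2336.
C_D = 1.29×5.76/(0.446−1.29) × (0.01491−0.2336) = (-8.804)×(-0.2187) = 1.926 mol·L⁻¹.
Y_D = C_D/C_{A0} = 1.926/5.76 = 0.334.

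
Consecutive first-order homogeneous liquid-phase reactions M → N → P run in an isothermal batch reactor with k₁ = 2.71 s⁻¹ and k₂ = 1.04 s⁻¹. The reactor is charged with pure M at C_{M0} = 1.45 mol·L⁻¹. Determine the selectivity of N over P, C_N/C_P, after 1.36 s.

0.569

The intermediate concentration in a first-order A→B→C sequence is C_N = k₁C_{M0}(e^(−k₁t) − e^(−k₂t))/(k₂−k₁).
e^(−k₁t) = e^(−2.71×1.36) = e^(−3.686) = 0.02508; e^(−k₂t) = e^(−1.414) = 0.2431.
C_N = 2.71×1.45/(1.04−2.71) × (0.02508−0.2431) = (-2.353)×(-0.2180) = 0.5129 mol·L⁻¹.
C_M = C_{M0}e^(−k₁t) = 0.03637 mol·L⁻¹, so C_P = C_{M0}−C_M−C_N = 0.9007 mol·L⁻¹; C_N/C_P = 0.569.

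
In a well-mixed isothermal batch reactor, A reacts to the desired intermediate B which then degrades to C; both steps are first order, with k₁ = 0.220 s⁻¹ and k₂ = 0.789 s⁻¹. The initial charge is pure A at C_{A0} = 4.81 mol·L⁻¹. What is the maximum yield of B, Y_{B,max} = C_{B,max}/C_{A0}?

0.170

For a first-order series the maximum intermediate yield is C_{B,max}/C_{A0} = (k₁/k₂)^[k₂/(k₂−k₁)].
= (0.220/0.789)^(0.789/(0.789−0.220)) = (0.2788)^(1.387) = 0.1702.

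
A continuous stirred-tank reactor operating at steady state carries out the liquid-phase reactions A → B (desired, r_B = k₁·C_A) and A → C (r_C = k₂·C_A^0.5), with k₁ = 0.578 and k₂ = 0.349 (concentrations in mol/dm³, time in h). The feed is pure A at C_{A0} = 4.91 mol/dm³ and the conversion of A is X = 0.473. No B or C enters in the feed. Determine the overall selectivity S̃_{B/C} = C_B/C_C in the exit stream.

2.66

Exit C_A = C_{A0}(1−X) = 4.91×0.527 = 2.588 mol/dm³.
A CSTR operates uniformly at the exit composition, giving r_B = 1.496 and r_C = 0.5614 (each k·C_A^n at C_A = 2.588).
Overall selectivity = C_B/C_C = r_Bτ/(r_Cτ) = r_B/r_C = 2.66.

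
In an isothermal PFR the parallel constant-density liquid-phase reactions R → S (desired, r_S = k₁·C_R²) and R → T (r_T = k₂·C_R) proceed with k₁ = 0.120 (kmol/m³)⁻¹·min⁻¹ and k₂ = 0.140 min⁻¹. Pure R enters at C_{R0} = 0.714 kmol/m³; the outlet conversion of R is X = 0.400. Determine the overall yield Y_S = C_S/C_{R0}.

C_R = C_{R0}(1−X) = 0.4284 kmol/m³.
Along a PFR/batch, dC_T/dC_R = −r_T/(r_S+r_T) = −k₂/(k₂+k₁·C_R).
Integrating from C_{R0} to C_R: C_T = (0.140/0.120)·ln[(0.140+0.120·0.714)/(0.140+0.120·0.428)] = 1.167·ln(0.2257/0.1914) = 0.1922 kmol/m³.
Then C_S = (C_{R0}−C_R) − C_T = 0.2856 − 0.1922 = 0.09344 kmol/m³.
Y_S = C_S/C_{R0} = 0.09344/0.714 = 0.131.

0.131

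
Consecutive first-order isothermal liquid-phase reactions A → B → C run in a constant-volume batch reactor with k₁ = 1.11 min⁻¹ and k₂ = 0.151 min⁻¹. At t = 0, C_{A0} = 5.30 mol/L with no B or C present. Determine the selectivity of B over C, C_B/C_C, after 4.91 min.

Solving the coupled first-order balances gives C_B(t) = [k₁/(k₂−k₁)]·C_{A0}·(e^(−k₁t) − e^(−k₂t)).
e^(−k₁t) = e^(−1.11×4.91) = e^(−5.450) = 0.004296; e^(−k₂t) = e^(−0.7414) = 0.4764.
C_B = 1.11×5.30/(0.151−1.11) × (0.004296−0.4764) = (-6.135)×(-0.4721) = 2.896 mol/L.
C_A = C_{A0}e^(−k₁t) = 0.02277 mol/L, so C_C = C_{A0}−C_A−C_B = 2.381 mol/L; C_B/C_C = 1.22.

1.22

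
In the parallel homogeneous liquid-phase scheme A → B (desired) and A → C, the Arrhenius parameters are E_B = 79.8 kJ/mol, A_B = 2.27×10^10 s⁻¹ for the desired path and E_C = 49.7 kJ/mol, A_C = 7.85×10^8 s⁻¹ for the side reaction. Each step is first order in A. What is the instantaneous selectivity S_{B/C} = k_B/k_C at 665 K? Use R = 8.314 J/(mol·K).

Since both paths have the same order in A, the concentration cancels and S_{B/C} = k_B/k_C = (A_B/A_C)·exp[(E_C−E_B)/(RT)].
(E_C−E_B)/(RT) = (49.7−79.8)×10³/(8.314×665) = -30100/5529 = -5.444.
k_B/k_C = (2.27×10^10/7.85×10^8)·exp(-5.444) = 28.92 × 0.004321 = 0.125.
Since E_B > E_C, raising the temperature improves selectivity toward B.

0.125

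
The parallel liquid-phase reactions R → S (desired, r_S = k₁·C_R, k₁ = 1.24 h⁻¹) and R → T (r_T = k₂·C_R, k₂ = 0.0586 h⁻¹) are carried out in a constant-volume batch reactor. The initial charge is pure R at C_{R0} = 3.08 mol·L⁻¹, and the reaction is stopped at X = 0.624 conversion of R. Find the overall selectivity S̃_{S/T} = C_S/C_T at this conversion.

C_R = C_{R0}(1−X) = 1.158 mol·L⁻¹.
Both paths are first order in R, so the instantaneous fraction to S is constant: dC_S/d(−C_R) = k₁/(k₁+k₂) = 0.9549.
C_S = 0.9549·(C_{R0}−C_R) = 0.9549×1.922 = 1.84 mol·L⁻¹.
C_T = (C_{R0}−C_R)−C_S = 0.08673 mol·L⁻¹; S̃_{S/T} = 1.835/0.08673 = 21.2.

21.2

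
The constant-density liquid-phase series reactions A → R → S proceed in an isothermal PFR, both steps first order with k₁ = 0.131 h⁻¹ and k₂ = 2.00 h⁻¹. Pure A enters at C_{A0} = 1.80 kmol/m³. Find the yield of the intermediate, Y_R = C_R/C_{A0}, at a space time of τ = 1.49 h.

The intermediate concentration in a first-order A→B→C sequence is C_R = k₁C_{A0}(e^(−k₁τ) − e^(−k₂τ))/(k₂−k₁).
e^(−k₁τ) = e^(−0.131×1.49) = e^(−0.1952) = 0.8227; e^(−k₂τ) = e^(−2.980) = 0.05079.
C_R = 0.131×1.80/(2.00−0.131) × (0.8227−0.05079) = 0.1262×0.7719 = 0.09738 kmol/m³.
Y_R = C_R/C_{A0} = 0.09738/1.80 = 0.0541.

0.0541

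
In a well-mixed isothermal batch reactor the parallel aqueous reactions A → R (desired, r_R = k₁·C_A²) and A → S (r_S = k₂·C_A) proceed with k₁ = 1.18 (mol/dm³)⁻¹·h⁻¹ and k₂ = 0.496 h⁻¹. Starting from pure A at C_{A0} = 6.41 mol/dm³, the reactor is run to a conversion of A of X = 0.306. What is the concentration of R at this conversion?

1.82 mol/dm³

C_A = C_{A0}(1−X) = 4.449 mol/dm³.
Along a PFR/batch, dC_S/dC_A = −r_S/(r_R+r_S) = −k₂/(k₂+k₁·C_A).
Integrating from C_{A0} to C_A: C_S = (0.496/1.18)·ln[(0.496+1.18·6.41)/(0.496+1.18·4.45)] = 0.4203·ln(8.060/5.745) = 0.1423 mol/dm³.
Then C_R = (C_{A0}−C_A) − C_S = 1.961 − 0.1423 = 1.819 mol/dm³.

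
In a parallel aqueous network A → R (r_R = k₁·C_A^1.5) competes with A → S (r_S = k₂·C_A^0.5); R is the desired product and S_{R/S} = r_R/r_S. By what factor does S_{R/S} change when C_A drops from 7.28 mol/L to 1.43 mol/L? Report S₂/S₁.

0.196

S_{R/S} = (k₁/k₂)·C_A, so S₂/S₁ = (C_{A,2}/C_{A,1}).
= 1.43/7.28 = 0.196.
Selectivity toward R falls as C_A falls — high-concentration operation is favoured.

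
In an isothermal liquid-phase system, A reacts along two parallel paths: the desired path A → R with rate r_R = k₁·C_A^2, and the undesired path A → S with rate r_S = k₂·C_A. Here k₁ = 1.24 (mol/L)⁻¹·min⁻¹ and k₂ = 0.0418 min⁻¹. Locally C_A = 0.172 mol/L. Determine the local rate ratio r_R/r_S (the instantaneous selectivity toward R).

5.10

S_{R/S} = r_R/r_S = (k₁·C_A^2)/(k₂·C_A) = (k₁/k₂)·C_A.
= (1.24×0.1720^2) / (0.0418×0.1720) = 0.03668/0.007190 = 5.10.
Since the desired path is higher order in A, keeping C_A high (PFR or concentrated feed) favours R.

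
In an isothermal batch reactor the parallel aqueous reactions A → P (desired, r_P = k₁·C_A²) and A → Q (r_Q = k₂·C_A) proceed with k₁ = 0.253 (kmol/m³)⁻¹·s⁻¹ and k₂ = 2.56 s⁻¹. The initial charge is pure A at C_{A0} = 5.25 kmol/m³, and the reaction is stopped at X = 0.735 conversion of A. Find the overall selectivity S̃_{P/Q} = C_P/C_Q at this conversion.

0.319

C_A = C_{A0}(1−X) = 1.391 kmol/m³.
Along a PFR/batch, dC_Q/dC_A = −r_Q/(r_P+r_Q) = −k₂/(k₂+k₁·C_A).
Integrating from C_{A0} to C_A: C_Q = (2.56/0.253)·ln[(2.56+0.253·5.25)/(2.56+0.253·1.39)] = 10.12·ln(3.888/2.912) = 2.926 kmol/m³.
Then C_P = (C_{A0}−C_A) − C_Q = 3.859 − 2.926 = 0.9332 kmol/m³.
S̃_{P/Q} = C_P/C_Q = 0.9332/2.926 = 0.319.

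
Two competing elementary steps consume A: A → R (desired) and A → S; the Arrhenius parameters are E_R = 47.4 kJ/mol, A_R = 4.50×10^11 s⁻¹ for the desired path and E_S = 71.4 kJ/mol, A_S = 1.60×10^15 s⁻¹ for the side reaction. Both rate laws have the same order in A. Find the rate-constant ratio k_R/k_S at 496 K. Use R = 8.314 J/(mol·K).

With equal orders, S_{R/S} = k_R/k_S = (A_R/A_S)·exp[(E_S−E_R)/(RT)].
(E_S−E_R)/(RT) = (71.4−47.4)×10³/(8.314×496) = 24000/4124 = 5.820.
k_R/k_S = (4.50×10^11/1.60×10^15)·exp(5.820) = 2.812×10^-4 × 337.0 = 0.0948.

0.0948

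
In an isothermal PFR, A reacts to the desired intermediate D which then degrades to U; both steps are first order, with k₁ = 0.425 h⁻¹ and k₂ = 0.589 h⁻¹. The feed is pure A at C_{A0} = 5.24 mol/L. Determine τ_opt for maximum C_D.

1.99 h

The intermediate peaks when r₁ = r₂, i.e. k₁e^(−k₁τ) = k₂e^(−k₂τ), giving τ_opt = ln(k₂/k₁)/(k₂−k₁).
= ln(0.589/0.425)/(0.589−0.425) = ln(1.386)/0.1640 = 0.3263/0.1640 = 1.99 h.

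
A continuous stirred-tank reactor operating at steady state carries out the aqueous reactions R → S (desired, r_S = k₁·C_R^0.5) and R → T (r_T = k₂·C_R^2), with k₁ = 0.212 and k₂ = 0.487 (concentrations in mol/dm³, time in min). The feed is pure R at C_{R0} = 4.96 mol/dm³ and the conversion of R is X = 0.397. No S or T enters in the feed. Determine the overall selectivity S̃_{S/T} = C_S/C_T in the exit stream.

0.0842

Exit C_R = C_{R0}(1−X) = 4.96×0.603 = 2.991 mol/dm³.
A CSTR operates uniformly at the exit composition, giving r_S = 0.3666 and r_T = 4.356 (each k·C_R^n at C_R = 2.991).
Overall selectivity = C_S/C_T = r_Sτ/(r_Tτ) = r_S/r_T = 0.0842.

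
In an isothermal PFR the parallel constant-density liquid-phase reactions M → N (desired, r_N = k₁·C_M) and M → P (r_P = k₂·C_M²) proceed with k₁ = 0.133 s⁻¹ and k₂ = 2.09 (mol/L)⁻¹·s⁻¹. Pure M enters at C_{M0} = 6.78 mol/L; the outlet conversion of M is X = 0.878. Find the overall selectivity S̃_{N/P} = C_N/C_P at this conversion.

0.0223

C_M = C_{M0}(1−X) = 0.8272 mol/L.
Along a PFR/batch, dC_N/dC_M = −r_N/(r_N+r_P) = −k₁/(k₁+k₂·C_M).
Integrating from C_{M0} to C_M: C_N = (0.133/2.09)·ln[(0.133+2.09·6.78)/(0.133+2.09·0.827)] = 0.06364·ln(14.30/1.862) = 0.1298 mol/L.
C_P = (C_{M0}−C_M)−C_N = 5.823 mol/L; S̃_{N/P} = 0.1298/5.823 = 0.0223.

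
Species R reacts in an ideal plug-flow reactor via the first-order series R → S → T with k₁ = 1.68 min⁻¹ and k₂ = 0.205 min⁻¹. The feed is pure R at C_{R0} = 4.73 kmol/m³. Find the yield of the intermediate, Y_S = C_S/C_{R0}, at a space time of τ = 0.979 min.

0.712

For first-order series with pure R initially, C_S(τ) = k₁C_{R0}/(k₂−k₁)·(e^(−k₁τ) − e^(−k₂τ)).
e^(−k₁τ) = e^(−1.68×0.979) = e^(−1.645) = 0.1931; e^(−k₂τ) = e^(−0.2007) = 0.8182.
C_S = 1.68×4.73/(0.205−1.68) × (0.1931−0.8182) = (-5.387)×(-0.6251) = 3.368 kmol/m³.
Y_S = C_S/C_{R0} = 3.368/4.73 = 0.712.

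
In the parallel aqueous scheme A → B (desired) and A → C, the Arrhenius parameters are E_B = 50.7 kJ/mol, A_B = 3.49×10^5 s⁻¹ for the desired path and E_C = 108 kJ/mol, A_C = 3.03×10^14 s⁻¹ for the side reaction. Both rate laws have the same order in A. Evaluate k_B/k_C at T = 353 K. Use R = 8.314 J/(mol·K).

Since both paths have the same order in A, the concentration cancels and S_{B/C} = k_B/k_C = (A_B/A_C)·exp[(E_C−E_B)/(RT)].
(E_C−E_B)/(RT) = (108−50.7)×10³/(8.314×353) = 57300/2935 = 19.52.
k_B/k_C = (3.49×10^5/3.03×10^14)·exp(19.52) = 1.152×10^-9 × 3.014×10^8 = 0.347.
Since E_B < E_C, lowering the temperature improves selectivity toward B.

0.347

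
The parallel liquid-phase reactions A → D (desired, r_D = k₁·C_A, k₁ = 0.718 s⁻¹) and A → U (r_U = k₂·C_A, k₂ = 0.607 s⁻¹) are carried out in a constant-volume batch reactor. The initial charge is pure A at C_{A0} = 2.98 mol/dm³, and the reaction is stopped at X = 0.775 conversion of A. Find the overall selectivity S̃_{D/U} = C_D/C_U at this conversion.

1.18

C_A = C_{A0}(1−X) = 0.6705 mol/dm³.
Both paths are first order in A, so the instantaneous fraction to D is constant: dC_D/d(−C_A) = k₁/(k₁+k₂) = 0.5419.
C_D = 0.5419·(C_{A0}−C_A) = 0.5419×2.309 = 1.25 mol/dm³.
C_U = (C_{A0}−C_A)−C_D = 1.058 mol/dm³; S̃_{D/U} = 1.251/1.058 = 1.18.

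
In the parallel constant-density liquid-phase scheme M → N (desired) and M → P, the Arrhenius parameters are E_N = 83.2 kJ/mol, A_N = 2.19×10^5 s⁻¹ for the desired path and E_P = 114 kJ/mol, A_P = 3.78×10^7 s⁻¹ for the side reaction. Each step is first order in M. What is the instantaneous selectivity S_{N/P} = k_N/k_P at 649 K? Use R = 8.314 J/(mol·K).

Since both paths have the same order in M, the concentration cancels and S_{N/P} = k_N/k_P = (A_N/A_P)·exp[(E_P−E_N)/(RT)].
(E_P−E_N)/(RT) = (114−83.2)×10³/(8.314×649) = 30800/5396 = 5.708.
k_N/k_P = (2.19×10^5/3.78×10^7)·exp(5.708) = 0.005794 × 301.3 = 1.75.
Since E_N < E_P, lowering the temperature improves selectivity toward N.

1.75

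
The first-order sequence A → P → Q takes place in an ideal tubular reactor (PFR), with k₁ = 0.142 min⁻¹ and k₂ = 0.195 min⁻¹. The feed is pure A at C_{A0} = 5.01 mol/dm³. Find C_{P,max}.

For a first-order series the maximum intermediate yield is C_{P,max}/C_{A0} = (k₁/k₂)^[k₂/(k₂−k₁)].
= (0.142/0.195)^(0.195/(0.195−0.142)) = (0.7282)^(3.679) = 0.3113.
C_{P,max} = 0.3113×5.01 = 1.56 mol/dm³.

1.56 mol/dm³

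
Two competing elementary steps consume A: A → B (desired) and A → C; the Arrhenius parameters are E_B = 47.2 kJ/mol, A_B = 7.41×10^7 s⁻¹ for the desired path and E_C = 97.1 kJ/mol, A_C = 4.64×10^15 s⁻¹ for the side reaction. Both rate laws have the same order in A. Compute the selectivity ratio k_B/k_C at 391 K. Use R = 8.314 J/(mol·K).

0.0741

With equal orders, S_{B/C} = k_B/k_C = (A_B/A_C)·exp[(E_C−E_B)/(RT)].
(E_C−E_B)/(RT) = (97.1−47.2)×10³/(8.314×391) = 49900/3251 = 15.35.
k_B/k_C = (7.41×10^7/4.64×10^15)·exp(15.35) = 1.597×10^-8 × 4.640×10^6 = 0.0741.
Since E_B < E_C, lowering the temperature improves selectivity toward B.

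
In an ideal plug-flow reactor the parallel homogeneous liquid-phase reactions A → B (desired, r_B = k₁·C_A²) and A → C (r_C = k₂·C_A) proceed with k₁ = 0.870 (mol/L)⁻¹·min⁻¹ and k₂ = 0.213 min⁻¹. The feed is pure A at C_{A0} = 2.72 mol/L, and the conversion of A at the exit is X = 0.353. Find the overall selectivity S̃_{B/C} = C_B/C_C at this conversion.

C_A = C_{A0}(1−X) = 1.760 mol/L.
Along a PFR/batch, dC_C/dC_A = −r_C/(r_B+r_C) = −k₂/(k₂+k₁·C_A).
Integrating from C_{A0} to C_A: C_C = (0.213/0.870)·ln[(0.213+0.870·2.72)/(0.213+0.870·1.76)] = 0.2448·ln(2.579/1.744) = 0.09581 mol/L.
Then C_B = (C_{A0}−C_A) − C_C = 0.9602 − 0.09581 = 0.8643 mol/L.
S̃_{B/C} = C_B/C_C = 0.8643/0.09581 = 9.02.

9.02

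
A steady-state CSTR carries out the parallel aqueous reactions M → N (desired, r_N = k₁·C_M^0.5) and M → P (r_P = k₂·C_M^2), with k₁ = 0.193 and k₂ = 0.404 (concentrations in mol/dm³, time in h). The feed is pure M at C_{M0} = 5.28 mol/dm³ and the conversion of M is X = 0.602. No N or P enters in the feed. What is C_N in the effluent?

Exit C_M = C_{M0}(1−X) = 5.28×0.398 = 2.101 mol/dm³.
A CSTR operates uniformly at the exit composition, giving r_N = 0.2798 and r_P = 1.784 (each k·C_M^n at C_M = 2.101).
Fraction of consumed M going to N: r_N/(r_N+r_P) = 0.1356.
C_N = 0.1356·C_{M0}·X = 0.1356×5.28×0.602 = 0.431 mol/dm³.

0.431 mol/dm³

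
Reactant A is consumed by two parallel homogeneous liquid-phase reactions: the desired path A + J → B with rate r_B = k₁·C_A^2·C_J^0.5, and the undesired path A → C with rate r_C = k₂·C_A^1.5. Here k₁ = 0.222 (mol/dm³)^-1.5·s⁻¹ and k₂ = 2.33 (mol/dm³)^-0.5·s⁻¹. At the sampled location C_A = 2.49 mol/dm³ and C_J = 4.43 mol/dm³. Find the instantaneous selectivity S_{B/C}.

S_{B/C} = r_B/r_C = (k₁·C_A^2·C_J^0.5)/(k₂·C_A^1.5) = (k₁/k₂)·C_A^0.5·C_J^0.5.
= (0.222×2.490^2×4.430^0.5) / (2.33×2.490^1.5) = 2.897/9.155 = 0.316.

0.316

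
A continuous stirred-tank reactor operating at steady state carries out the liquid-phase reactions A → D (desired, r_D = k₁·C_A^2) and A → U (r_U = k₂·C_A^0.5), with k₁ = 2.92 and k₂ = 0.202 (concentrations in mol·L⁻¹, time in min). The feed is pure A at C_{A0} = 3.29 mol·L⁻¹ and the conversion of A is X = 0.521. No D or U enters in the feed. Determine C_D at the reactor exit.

Exit C_A = C_{A0}(1−X) = 3.29×0.479 = 1.576 mol·L⁻¹.
In a CSTR the entire volume is at exit conditions, so r_D = 2.92×1.576^2 = 7.252 and r_U = 0.202×1.576^0.5 = 0.2536.
Fraction of consumed A going to D: r_D/(r_D+r_U) = 0.9662.
C_D = 0.9662·C_{A0}·X = 0.9662×3.29×0.521 = 1.66 mol·L⁻¹.

1.66 mol·L⁻¹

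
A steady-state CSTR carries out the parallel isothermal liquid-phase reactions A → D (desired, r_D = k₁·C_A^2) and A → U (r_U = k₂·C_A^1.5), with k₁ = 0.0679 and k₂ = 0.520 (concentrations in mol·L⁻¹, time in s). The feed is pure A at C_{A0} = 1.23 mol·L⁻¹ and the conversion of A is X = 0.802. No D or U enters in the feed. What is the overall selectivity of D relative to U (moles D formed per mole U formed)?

Exit C_A = C_{A0}(1−X) = 1.23×0.198 = 0.2435 mol·L⁻¹.
In a CSTR the entire volume is at exit conditions, so r_D = 0.0679×0.2435^2 = 0.004027 and r_U = 0.520×0.2435^1.5 = 0.06250.
Overall selectivity = C_D/C_U = r_Dτ/(r_Uτ) = r_D/r_U = 0.0644.

0.0644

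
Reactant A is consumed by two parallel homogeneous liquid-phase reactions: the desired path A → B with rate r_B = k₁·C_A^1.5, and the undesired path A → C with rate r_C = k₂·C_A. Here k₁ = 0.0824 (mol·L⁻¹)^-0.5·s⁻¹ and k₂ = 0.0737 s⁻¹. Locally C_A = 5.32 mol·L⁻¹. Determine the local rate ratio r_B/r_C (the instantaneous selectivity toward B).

S_{B/C} = r_B/r_C = (k₁·C_A^1.5)/(k₂·C_A) = (k₁/k₂)·C_A^0.5.
= (0.0824×5.320^1.5) / (0.0737×5.320) = 1.011/0.3921 = 2.58.
Since the desired path is higher order in A, keeping C_A high (PFR or concentrated feed) favours B.

2.58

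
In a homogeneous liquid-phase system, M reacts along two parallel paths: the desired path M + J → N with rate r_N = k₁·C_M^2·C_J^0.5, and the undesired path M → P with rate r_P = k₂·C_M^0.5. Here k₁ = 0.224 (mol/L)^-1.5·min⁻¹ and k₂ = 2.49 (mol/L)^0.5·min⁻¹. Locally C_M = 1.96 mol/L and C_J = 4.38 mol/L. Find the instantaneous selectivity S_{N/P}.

S_{N/P} = r_N/r_P = (k₁·C_M^2·C_J^0.5)/(k₂·C_M^0.5) = (k₁/k₂)·C_M^1.5·C_J^0.5.
= (0.224×1.960^2×4.380^0.5) / (2.49×1.960^0.5) = 1.801/3.486 = 0.517.
Since the desired path is higher order in M, keeping C_M high (PFR or concentrated feed) favours N.

0.517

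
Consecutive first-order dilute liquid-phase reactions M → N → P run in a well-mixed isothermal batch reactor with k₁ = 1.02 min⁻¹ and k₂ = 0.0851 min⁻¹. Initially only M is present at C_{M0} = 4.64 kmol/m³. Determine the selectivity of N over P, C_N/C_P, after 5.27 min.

Solving the coupled first-order balances gives C_N(t) = [k₁/(k₂−k₁)]·C_{M0}·(e^(−k₁t) − e^(−k₂t)).
e^(−k₁t) = e^(−1.02×5.27) = e^(−5.375) = 0.004629; e^(−k₂t) = e^(−0.4485) = 0.6386.
C_N = 1.02×4.64/(0.0851−1.02) × (0.004629−0.6386) = (-5.062)×(-0.6340) = 3.209 kmol/m³.
C_M = C_{M0}e^(−k₁t) = 0.02148 kmol/m³, so C_P = C_{M0}−C_M−C_N = 1.409 kmol/m³; C_N/C_P = 2.28.

2.28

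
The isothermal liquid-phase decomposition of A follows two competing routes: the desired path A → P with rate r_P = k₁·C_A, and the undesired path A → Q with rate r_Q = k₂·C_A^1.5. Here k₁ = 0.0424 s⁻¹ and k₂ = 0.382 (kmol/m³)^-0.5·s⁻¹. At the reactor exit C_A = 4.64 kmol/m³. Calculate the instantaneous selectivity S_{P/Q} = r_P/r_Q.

S_{P/Q} = r_P/r_Q = (k₁·C_A)/(k₂·C_A^1.5) = (k₁/k₂)·C_A^-0.5.
= (0.0424×4.640) / (0.382×4.640^1.5) = 0.1967/3.818 = 0.0515.

0.0515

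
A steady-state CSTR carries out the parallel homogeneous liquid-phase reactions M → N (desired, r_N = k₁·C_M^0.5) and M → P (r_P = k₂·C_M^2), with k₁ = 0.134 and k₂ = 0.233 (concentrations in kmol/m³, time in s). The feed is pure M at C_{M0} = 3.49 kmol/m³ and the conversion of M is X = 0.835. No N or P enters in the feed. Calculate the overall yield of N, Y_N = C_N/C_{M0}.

0.474

Exit C_M = C_{M0}(1−X) = 3.49×0.165 = 0.5759 kmol/m³.
A CSTR operates uniformly at the exit composition, giving r_N = 0.1017 and r_P = 0.07726 (each k·C_M^n at C_M = 0.5759).
Fraction of consumed M going to N: r_N/(r_N+r_P) = 0.5682.
C_N = 0.5682·C_{M0}·X = 0.5682×3.49×0.835 = 1.66 kmol/m³; Y_N = C_N/C_{M0} = 0.474.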